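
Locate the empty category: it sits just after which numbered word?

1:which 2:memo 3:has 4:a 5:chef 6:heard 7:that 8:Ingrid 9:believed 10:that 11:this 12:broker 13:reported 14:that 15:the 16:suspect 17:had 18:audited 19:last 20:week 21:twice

The displaced element is "which memo" (word 2).
It is linked across 3 clause boundaries (that → that → that).
It functions as the direct object of "audited", so the gap sits immediately after word 18 ("audited").
Base order: A chef has heard that Ingrid believed that this broker reported that the suspect had audited which memo last week twice.

18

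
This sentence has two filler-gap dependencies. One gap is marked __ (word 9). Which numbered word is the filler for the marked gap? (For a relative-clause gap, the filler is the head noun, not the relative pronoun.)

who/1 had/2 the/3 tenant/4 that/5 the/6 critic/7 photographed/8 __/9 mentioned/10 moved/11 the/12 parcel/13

The marked gap is inside the relative clause, the direct object of "photographed".
Its filler is the head noun "tenant" (via "that"), at word 4.
(The other dependency links word 1 to a gap after word 10.)

4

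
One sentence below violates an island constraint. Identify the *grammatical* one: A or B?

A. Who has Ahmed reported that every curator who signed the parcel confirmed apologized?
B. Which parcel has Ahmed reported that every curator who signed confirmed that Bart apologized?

In B, the wh-phrase is extracted from inside a complex-NP island (relative clause) (introduced by "who"), which blocks movement.
In A, the extraction path crosses only that-complement boundaries, which are transparent.
So A is grammatical.

A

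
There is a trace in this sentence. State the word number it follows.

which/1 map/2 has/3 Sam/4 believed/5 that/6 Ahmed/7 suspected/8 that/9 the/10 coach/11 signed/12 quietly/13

12

The displaced element is "which map" (word 2).
It is linked across 2 clause boundaries (that → that).
It functions as the direct object of "signed", so the gap sits immediately after word 12 ("signed").
Base order: Sam has believed that Ahmed suspected that the coach signed which map quietly.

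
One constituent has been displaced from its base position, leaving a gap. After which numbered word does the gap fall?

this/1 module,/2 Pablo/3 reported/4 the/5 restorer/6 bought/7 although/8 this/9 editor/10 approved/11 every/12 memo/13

7

The displaced element is "this module" (word 2).
It is linked across 1 clause boundary (Ø).
It functions as the direct object of "bought", so the gap sits immediately after word 7 ("bought").
Base order: Pablo reported the restorer bought this module although this editor approved every memo.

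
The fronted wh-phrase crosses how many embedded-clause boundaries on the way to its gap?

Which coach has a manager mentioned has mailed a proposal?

1

"which coach" is extracted from the subject of "mailed".
Boundaries crossed, outermost first: [Ø] — 1 in total.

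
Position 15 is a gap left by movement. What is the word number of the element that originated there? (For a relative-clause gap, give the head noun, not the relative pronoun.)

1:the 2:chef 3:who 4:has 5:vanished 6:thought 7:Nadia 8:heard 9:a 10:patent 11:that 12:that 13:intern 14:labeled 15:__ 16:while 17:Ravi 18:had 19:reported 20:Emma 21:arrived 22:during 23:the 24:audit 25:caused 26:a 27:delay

10

The gap at 15 is the object of "labeled", inside a relative clause.
The relative pronoun is "that" (word 11); it is bound by the head noun immediately before it.
Its filler is the head noun "patent", at word 10.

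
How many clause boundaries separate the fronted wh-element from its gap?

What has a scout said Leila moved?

1

"what" is extracted from the object of "moved".
Boundaries crossed, outermost first: [Ø] — 1 in total.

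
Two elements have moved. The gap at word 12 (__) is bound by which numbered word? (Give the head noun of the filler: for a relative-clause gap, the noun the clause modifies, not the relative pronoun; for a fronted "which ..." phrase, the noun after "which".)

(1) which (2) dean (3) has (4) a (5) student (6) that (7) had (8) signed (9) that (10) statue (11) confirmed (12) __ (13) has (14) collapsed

2

The marked gap is the subject of "collapsed".
Its filler is the fronted wh-phrase "which dean", at word 2.
(The other dependency links word 5 to a gap after word 6.)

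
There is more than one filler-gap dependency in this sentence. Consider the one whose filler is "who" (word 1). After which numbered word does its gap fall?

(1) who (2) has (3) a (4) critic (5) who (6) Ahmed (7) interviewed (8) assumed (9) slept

The displaced element is "who" (word 1).
It is linked across 1 clause boundary (Ø).
It functions as the subject of "slept", so the gap sits immediately after word 8 ("assumed").
Base order: A critic who Ahmed interviewed has assumed that who slept.

8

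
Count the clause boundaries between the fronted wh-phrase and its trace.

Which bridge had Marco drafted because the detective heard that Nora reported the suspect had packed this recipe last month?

0

"which bridge" originates inside the matrix clause — no clause boundary is crossed.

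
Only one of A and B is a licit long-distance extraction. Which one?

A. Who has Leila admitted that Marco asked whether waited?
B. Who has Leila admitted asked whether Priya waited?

B

In A, the wh-phrase is extracted from inside a wh-island (introduced by "whether"), which blocks movement.
In B, the extraction path crosses only that-complement boundaries, which are transparent.
So B is grammatical.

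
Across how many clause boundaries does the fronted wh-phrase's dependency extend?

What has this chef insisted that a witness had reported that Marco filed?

2

"what" is extracted from the object of "filed".
Boundaries crossed, outermost first: [that], [that] — 2 in total.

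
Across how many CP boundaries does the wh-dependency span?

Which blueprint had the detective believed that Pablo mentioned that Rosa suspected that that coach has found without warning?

3

"which blueprint" is extracted from the object of "found".
Boundaries crossed, outermost first: [that], [that], [that] — 3 in total.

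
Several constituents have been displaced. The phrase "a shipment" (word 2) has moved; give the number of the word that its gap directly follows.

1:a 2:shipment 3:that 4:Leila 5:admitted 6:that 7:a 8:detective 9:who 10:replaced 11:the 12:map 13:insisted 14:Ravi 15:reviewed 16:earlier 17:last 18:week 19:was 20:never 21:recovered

15

The displaced element is "a shipment" (word 2).
It is linked across 2 clause boundaries (that → Ø).
It functions as the direct object of "reviewed", so the gap sits immediately after word 15 ("reviewed").
Base order: Leila admitted that a detective who replaced the map insisted Ravi reviewed a shipment earlier last week.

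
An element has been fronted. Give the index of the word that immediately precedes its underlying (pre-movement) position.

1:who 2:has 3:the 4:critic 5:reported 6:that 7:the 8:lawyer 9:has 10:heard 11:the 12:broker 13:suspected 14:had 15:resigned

The displaced element is "who" (word 1).
It is linked across 3 clause boundaries (that → Ø → Ø).
It functions as the subject of "resigned", so the gap sits immediately after word 13 ("suspected").
Base order: The critic has reported that the lawyer has heard the broker suspected who had resigned.

13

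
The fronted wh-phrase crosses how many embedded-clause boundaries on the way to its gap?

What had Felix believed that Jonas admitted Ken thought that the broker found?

"what" is extracted from the object of "found".
Boundaries crossed, outermost first: [that], [Ø], [that] — 3 in total.

3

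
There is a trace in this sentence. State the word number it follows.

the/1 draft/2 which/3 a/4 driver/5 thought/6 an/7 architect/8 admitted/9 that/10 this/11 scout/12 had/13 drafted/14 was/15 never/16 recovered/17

The displaced element is "the draft" (word 2).
It is linked across 2 clause boundaries (Ø → that).
It functions as the direct object of "drafted", so the gap sits immediately after word 14 ("drafted").
Base order: A driver thought an architect admitted that this scout had drafted the draft.

14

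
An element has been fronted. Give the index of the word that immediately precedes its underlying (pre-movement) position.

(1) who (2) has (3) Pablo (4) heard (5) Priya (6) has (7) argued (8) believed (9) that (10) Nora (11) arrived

The displaced element is "who" (word 1).
It is linked across 2 clause boundaries (Ø → Ø).
It functions as the subject of "believed", so the gap sits immediately after word 7 ("argued").
Base order: Pablo has heard Priya has argued that who believed that Nora arrived.

7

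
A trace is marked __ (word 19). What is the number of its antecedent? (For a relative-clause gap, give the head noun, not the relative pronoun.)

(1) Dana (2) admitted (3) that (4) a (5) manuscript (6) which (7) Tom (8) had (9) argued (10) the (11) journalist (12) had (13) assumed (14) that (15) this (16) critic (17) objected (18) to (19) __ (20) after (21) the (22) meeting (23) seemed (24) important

5

The gap at 19 is the prepositional object of "objected", inside a relative clause.
The relative pronoun is "which" (word 6); it is bound by the head noun immediately before it.
Its filler is the head noun "manuscript", at word 5.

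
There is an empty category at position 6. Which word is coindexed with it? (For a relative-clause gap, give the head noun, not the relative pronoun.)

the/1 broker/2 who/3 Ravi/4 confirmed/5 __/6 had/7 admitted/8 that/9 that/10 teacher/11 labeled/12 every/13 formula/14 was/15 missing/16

2

The gap at 6 is the subject of "admitted", inside a relative clause.
The relative pronoun is "who" (word 3); it is bound by the head noun immediately before it.
Its filler is the head noun "broker", at word 2.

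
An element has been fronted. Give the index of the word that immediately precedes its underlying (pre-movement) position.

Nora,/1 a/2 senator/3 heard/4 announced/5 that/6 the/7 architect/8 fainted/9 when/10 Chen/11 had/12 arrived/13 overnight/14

The displaced element is "Nora" (word 1).
It is linked across 1 clause boundary (Ø).
It functions as the subject of "announced", so the gap sits immediately after word 4 ("heard").
Base order: A senator heard Nora announced that the architect fainted when Chen had arrived overnight.

4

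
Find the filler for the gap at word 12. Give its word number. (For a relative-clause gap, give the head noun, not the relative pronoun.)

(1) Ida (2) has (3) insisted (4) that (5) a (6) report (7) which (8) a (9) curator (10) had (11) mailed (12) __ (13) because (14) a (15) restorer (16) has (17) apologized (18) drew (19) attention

The gap at 12 is the object of "mailed", inside a relative clause.
The relative pronoun is "which" (word 7); it is bound by the head noun immediately before it.
Its filler is the head noun "report", at word 6.

6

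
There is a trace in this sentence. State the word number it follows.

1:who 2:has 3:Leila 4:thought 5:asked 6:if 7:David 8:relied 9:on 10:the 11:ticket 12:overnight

The displaced element is "who" (word 1).
It is linked across 1 clause boundary (Ø).
It functions as the subject of "asked", so the gap sits immediately after word 4 ("thought").
Base order: Leila has thought that who asked if David relied on the ticket overnight.

4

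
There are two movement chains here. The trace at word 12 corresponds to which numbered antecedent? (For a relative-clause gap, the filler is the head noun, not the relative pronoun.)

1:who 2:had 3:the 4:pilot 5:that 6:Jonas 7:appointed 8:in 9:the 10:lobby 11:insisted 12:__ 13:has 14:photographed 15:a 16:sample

1

The marked gap is the subject of "photographed".
Its filler is the fronted wh-phrase "who", at word 1.
(The other dependency links word 4 to a gap after word 7.)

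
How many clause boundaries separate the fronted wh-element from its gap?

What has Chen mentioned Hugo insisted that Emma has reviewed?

2

"what" is extracted from the object of "reviewed".
Boundaries crossed, outermost first: [Ø], [that] — 2 in total.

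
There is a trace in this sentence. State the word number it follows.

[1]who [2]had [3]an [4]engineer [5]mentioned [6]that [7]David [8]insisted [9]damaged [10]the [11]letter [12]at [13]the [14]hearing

8

The displaced element is "who" (word 1).
It is linked across 2 clause boundaries (that → Ø).
It functions as the subject of "damaged", so the gap sits immediately after word 8 ("insisted").
Base order: An engineer had mentioned that David insisted that who damaged the letter at the hearing.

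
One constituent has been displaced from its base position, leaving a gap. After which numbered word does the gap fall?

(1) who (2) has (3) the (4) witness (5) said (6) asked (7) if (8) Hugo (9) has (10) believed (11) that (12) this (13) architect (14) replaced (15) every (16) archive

5

The displaced element is "who" (word 1).
It is linked across 1 clause boundary (Ø).
It functions as the subject of "asked", so the gap sits immediately after word 5 ("said").
Base order: The witness has said that who asked if Hugo has believed that this architect replaced every archive.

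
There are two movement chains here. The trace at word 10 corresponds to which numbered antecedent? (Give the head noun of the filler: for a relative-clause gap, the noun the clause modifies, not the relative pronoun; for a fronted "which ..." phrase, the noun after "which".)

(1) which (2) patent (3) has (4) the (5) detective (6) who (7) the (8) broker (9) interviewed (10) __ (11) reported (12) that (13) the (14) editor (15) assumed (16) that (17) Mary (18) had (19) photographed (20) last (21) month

5

The marked gap is inside the relative clause, the direct object of "interviewed".
Its filler is the head noun "detective" (via "who"), at word 5.
(The other dependency links word 2 to a gap after word 19.)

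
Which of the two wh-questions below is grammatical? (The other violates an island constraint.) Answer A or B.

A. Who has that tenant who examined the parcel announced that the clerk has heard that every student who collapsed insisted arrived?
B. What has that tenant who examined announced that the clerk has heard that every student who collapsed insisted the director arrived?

In B, the wh-phrase is extracted from inside a complex-NP island (relative clause) (introduced by "who"), which blocks movement.
In A, the extraction path crosses only that-complement boundaries, which are transparent.
So A is grammatical.

A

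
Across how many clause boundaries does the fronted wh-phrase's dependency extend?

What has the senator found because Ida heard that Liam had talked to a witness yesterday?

0

"what" originates inside the matrix clause — no clause boundary is crossed.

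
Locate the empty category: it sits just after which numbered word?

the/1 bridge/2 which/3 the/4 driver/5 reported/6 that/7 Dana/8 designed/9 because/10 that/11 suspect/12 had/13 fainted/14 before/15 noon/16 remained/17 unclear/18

The displaced element is "the bridge" (word 2).
It is linked across 1 clause boundary (that).
It functions as the direct object of "designed", so the gap sits immediately after word 9 ("designed").
Base order: The driver reported that Dana designed the bridge because that suspect had fainted before noon.

9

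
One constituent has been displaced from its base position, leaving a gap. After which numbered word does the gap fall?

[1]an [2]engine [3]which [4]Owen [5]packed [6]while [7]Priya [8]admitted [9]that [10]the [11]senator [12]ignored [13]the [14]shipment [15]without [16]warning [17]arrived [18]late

The displaced element is "an engine" (word 2).
It functions as the direct object of "packed", so the gap sits immediately after word 5 ("packed").
Base order: Owen packed an engine while Priya admitted that the senator ignored the shipment without warning.

5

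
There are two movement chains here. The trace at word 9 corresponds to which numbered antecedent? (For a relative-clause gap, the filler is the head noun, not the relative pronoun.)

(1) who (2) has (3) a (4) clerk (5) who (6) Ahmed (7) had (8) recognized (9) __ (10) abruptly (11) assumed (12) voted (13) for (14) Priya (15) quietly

The marked gap is inside the relative clause, the direct object of "recognized".
Its filler is the head noun "clerk" (via "who"), at word 4.
(The other dependency links word 1 to a gap after word 11.)

4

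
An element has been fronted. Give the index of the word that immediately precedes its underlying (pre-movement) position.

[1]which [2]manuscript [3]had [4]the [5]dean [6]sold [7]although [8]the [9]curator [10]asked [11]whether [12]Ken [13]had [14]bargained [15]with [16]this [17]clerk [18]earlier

6

The displaced element is "which manuscript" (word 2).
It functions as the direct object of "sold", so the gap sits immediately after word 6 ("sold").
Base order: The dean had sold which manuscript although the curator asked whether Ken had bargained with this clerk earlier.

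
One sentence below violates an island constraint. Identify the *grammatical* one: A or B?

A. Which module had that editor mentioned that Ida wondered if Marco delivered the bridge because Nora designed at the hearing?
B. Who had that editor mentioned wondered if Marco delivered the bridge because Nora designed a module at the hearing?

B

In A, the wh-phrase is extracted from inside a wh-island (introduced by "if"), which blocks movement.
In B, the extraction path crosses only that-complement boundaries, which are transparent.
So B is grammatical.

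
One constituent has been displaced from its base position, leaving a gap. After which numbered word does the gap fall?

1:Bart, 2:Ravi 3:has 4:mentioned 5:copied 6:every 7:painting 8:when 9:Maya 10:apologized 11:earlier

The displaced element is "Bart" (word 1).
It is linked across 1 clause boundary (Ø).
It functions as the subject of "copied", so the gap sits immediately after word 4 ("mentioned").
Base order: Ravi has mentioned that Bart copied every painting when Maya apologized earlier.

4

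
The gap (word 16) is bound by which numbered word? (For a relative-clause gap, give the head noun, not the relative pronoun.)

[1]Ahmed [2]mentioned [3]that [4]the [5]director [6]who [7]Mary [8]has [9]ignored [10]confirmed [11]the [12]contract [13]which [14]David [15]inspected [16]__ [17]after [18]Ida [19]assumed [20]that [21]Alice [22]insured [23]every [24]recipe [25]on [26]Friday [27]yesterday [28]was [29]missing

12

The gap at 16 is the object of "inspected", inside a relative clause.
The relative pronoun is "which" (word 13); it is bound by the head noun immediately before it.
Its filler is the head noun "contract", at word 12.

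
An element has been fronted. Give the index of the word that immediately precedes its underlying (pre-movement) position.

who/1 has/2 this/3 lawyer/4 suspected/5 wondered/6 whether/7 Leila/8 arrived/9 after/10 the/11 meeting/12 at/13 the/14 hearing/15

The displaced element is "who" (word 1).
It is linked across 1 clause boundary (Ø).
It functions as the subject of "wondered", so the gap sits immediately after word 5 ("suspected").
Base order: This lawyer has suspected that who wondered whether Leila arrived after the meeting at the hearing.

5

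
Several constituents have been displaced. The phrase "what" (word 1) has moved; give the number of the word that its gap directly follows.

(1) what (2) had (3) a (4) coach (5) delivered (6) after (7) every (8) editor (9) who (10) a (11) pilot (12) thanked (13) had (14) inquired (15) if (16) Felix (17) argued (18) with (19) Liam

5

The displaced element is "what" (word 1).
It functions as the direct object of "delivered", so the gap sits immediately after word 5 ("delivered").
Base order: A coach had delivered what after every editor who a pilot thanked had inquired if Felix argued with Liam.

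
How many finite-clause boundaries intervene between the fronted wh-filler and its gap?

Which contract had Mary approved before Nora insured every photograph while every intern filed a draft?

0

"which contract" originates inside the matrix clause — no clause boundary is crossed.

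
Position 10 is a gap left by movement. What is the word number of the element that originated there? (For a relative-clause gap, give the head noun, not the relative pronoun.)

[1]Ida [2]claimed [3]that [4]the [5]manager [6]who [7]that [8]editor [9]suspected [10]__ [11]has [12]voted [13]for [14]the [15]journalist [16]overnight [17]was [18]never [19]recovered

The gap at 10 is the subject of "voted", inside a relative clause.
The relative pronoun is "who" (word 6); it is bound by the head noun immediately before it.
Its filler is the head noun "manager", at word 5.

5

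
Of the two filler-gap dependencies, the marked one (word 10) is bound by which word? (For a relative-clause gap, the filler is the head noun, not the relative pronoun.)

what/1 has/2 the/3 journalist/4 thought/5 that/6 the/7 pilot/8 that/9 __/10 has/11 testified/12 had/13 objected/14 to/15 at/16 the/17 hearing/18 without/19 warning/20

The marked gap is inside the relative clause, the subject of "testified".
Its filler is the head noun "pilot" (via "that"), at word 8.
(The other dependency links word 1 to a gap after word 15.)

8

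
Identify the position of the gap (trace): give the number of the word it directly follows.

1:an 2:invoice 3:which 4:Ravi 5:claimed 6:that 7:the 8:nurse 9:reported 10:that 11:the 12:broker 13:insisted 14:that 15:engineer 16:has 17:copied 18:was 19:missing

The displaced element is "an invoice" (word 2).
It is linked across 3 clause boundaries (that → that → Ø).
It functions as the direct object of "copied", so the gap sits immediately after word 17 ("copied").
Base order: Ravi claimed that the nurse reported that the broker insisted that engineer has copied an invoice.

17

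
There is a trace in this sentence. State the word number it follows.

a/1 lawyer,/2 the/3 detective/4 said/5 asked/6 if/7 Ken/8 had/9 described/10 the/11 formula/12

5

The displaced element is "a lawyer" (word 2).
It is linked across 1 clause boundary (Ø).
It functions as the subject of "asked", so the gap sits immediately after word 5 ("said").
Base order: The detective said that a lawyer asked if Ken had described the formula.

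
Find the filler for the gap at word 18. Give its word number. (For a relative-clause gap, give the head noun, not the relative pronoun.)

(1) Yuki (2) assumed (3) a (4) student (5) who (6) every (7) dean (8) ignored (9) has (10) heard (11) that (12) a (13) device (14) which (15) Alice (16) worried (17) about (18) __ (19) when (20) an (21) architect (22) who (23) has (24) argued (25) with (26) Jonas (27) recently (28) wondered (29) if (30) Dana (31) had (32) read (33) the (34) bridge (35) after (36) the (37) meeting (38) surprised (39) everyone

The gap at 18 is the prepositional object of "worried", inside a relative clause.
The relative pronoun is "which" (word 14); it is bound by the head noun immediately before it.
Its filler is the head noun "device", at word 13.

13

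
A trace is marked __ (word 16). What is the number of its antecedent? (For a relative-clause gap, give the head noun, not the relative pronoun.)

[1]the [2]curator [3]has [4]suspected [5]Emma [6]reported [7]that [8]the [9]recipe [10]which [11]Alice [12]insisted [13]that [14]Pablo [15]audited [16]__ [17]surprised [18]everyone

9

The gap at 16 is the object of "audited", inside a relative clause.
The relative pronoun is "which" (word 10); it is bound by the head noun immediately before it.
Its filler is the head noun "recipe", at word 9.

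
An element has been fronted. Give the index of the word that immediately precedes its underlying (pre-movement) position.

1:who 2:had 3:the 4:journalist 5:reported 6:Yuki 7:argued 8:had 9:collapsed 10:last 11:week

7

The displaced element is "who" (word 1).
It is linked across 2 clause boundaries (Ø → Ø).
It functions as the subject of "collapsed", so the gap sits immediately after word 7 ("argued").
Base order: The journalist had reported Yuki argued that who had collapsed last week.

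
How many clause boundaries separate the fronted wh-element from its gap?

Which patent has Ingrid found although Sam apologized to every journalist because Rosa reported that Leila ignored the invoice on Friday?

0

"which patent" originates inside the matrix clause — no clause boundary is crossed.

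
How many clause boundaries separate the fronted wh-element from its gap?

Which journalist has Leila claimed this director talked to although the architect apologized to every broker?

"which journalist" is extracted from the PP object of "talked".
Boundaries crossed, outermost first: [Ø] — 1 in total.

1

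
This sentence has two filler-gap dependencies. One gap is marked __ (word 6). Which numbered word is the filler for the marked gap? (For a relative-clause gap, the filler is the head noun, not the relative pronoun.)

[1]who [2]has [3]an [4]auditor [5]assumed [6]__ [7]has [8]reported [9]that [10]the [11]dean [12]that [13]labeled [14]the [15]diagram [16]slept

The marked gap is the subject of "reported".
Its filler is the fronted wh-phrase "who", at word 1.
(The other dependency links word 11 to a gap after word 12.)

1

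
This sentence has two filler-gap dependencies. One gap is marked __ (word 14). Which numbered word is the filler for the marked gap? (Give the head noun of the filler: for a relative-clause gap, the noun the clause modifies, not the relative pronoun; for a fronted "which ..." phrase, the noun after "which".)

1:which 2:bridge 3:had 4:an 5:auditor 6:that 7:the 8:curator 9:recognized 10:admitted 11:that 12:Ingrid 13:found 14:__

The marked gap is the direct object of "found".
Its filler is the fronted wh-phrase "which bridge", at word 2.
(The other dependency links word 5 to a gap after word 9.)

2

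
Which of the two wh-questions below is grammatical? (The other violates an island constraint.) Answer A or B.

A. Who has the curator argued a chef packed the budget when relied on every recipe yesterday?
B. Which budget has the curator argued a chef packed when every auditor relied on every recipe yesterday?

In A, the wh-phrase is extracted from inside an adjunct island (introduced by "when"), which blocks movement.
In B, the extraction path crosses only that-complement boundaries, which are transparent.
So B is grammatical.

B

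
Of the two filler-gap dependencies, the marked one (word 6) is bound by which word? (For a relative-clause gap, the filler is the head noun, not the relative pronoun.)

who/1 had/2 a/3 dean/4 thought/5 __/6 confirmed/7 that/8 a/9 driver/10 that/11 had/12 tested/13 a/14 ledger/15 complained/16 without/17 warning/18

1

The marked gap is the subject of "confirmed".
Its filler is the fronted wh-phrase "who", at word 1.
(The other dependency links word 10 to a gap after word 11.)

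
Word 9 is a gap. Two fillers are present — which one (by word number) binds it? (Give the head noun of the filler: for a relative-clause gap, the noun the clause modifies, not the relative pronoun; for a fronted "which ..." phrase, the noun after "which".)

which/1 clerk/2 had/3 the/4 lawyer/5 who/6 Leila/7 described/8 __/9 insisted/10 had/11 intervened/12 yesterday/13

5

The marked gap is inside the relative clause, the direct object of "described".
Its filler is the head noun "lawyer" (via "who"), at word 5.
(The other dependency links word 2 to a gap after word 10.)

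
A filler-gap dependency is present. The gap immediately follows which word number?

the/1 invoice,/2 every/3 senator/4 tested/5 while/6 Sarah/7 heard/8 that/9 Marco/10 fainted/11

5

The displaced element is "the invoice" (word 2).
It functions as the direct object of "tested", so the gap sits immediately after word 5 ("tested").
Base order: Every senator tested the invoice while Sarah heard that Marco fainted.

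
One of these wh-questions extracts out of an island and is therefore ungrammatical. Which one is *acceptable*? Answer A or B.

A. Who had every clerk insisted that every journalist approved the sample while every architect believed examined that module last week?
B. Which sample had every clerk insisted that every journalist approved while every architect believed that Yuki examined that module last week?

In A, the wh-phrase is extracted from inside an adjunct island (introduced by "while"), which blocks movement.
In B, the extraction path crosses only that-complement boundaries, which are transparent.
So B is grammatical.

B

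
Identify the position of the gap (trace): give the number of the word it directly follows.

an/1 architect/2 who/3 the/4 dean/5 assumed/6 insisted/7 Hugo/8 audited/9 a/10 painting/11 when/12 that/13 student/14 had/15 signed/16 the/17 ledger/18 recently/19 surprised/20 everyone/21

The displaced element is "an architect" (word 2).
It is linked across 1 clause boundary (Ø).
It functions as the subject of "insisted", so the gap sits immediately after word 6 ("assumed").
Base order: The dean assumed that an architect insisted Hugo audited a painting when that student had signed the ledger recently.

6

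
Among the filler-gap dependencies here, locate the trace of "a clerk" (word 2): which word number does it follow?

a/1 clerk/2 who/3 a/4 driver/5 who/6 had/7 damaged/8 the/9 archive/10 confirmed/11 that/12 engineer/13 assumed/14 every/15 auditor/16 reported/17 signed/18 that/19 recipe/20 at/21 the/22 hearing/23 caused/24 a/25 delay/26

The displaced element is "a clerk" (word 2).
It is linked across 3 clause boundaries (Ø → Ø → Ø).
It functions as the subject of "signed", so the gap sits immediately after word 17 ("reported").
Base order: A driver who had damaged the archive confirmed that engineer assumed every auditor reported a clerk signed that recipe at the hearing.

17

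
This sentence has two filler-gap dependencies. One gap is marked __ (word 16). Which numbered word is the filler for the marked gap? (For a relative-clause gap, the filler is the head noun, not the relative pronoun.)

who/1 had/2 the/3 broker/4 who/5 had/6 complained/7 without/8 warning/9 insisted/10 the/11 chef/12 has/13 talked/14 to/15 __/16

The marked gap is the object of the preposition "to" of "talked".
Its filler is the fronted wh-phrase "who", at word 1.
(The other dependency links word 4 to a gap after word 5.)

1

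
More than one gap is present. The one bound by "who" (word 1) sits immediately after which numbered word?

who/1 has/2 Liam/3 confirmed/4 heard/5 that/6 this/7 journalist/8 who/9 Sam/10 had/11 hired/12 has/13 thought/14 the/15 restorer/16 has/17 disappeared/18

The displaced element is "who" (word 1).
It is linked across 1 clause boundary (Ø).
It functions as the subject of "heard", so the gap sits immediately after word 4 ("confirmed").
Base order: Liam has confirmed that who heard that this journalist who Sam had hired has thought the restorer has disappeared.

4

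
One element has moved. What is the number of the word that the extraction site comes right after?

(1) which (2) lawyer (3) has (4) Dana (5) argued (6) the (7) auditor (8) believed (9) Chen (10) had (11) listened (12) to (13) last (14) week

The displaced element is "which lawyer" (word 2).
It is linked across 2 clause boundaries (Ø → Ø).
It functions as the object of the preposition "to" of "listened", so the gap sits immediately after word 12 ("to").
Base order: Dana has argued the auditor believed Chen had listened to which lawyer last week.

12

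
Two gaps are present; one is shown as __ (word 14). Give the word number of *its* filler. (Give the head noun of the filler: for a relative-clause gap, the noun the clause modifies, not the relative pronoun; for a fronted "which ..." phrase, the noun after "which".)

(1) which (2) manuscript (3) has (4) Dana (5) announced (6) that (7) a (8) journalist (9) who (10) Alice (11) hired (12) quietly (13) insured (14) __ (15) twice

The marked gap is the direct object of "insured".
Its filler is the fronted wh-phrase "which manuscript", at word 2.
(The other dependency links word 8 to a gap after word 11.)

2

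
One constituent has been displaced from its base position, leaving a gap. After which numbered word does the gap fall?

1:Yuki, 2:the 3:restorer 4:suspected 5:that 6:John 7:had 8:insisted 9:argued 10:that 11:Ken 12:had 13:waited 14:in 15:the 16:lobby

The displaced element is "Yuki" (word 1).
It is linked across 2 clause boundaries (that → Ø).
It functions as the subject of "argued", so the gap sits immediately after word 8 ("insisted").
Base order: The restorer suspected that John had insisted that Yuki argued that Ken had waited in the lobby.

8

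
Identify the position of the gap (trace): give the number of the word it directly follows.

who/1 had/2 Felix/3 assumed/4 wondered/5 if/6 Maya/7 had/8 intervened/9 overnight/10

The displaced element is "who" (word 1).
It is linked across 1 clause boundary (Ø).
It functions as the subject of "wondered", so the gap sits immediately after word 4 ("assumed").
Base order: Felix had assumed who wondered if Maya had intervened overnight.

4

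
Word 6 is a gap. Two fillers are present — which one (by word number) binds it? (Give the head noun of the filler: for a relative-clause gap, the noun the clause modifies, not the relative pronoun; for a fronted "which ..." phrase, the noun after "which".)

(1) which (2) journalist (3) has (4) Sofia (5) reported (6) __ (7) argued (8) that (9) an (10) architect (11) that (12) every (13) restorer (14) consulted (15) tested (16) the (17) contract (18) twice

The marked gap is the subject of "argued".
Its filler is the fronted wh-phrase "which journalist", at word 2.
(The other dependency links word 10 to a gap after word 14.)

2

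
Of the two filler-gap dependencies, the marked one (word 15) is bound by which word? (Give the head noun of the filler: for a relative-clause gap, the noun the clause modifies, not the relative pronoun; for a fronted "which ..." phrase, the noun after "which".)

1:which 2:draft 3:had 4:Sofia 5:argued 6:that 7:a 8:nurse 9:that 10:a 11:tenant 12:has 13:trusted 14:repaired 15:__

2

The marked gap is the direct object of "repaired".
Its filler is the fronted wh-phrase "which draft", at word 2.
(The other dependency links word 8 to a gap after word 13.)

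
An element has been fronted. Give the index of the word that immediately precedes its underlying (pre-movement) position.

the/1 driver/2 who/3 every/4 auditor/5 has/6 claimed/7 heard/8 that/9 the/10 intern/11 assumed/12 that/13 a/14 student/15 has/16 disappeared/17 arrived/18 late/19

7

The displaced element is "the driver" (word 2).
It is linked across 1 clause boundary (Ø).
It functions as the subject of "heard", so the gap sits immediately after word 7 ("claimed").
Base order: Every auditor has claimed that the driver heard that the intern assumed that a student has disappeared.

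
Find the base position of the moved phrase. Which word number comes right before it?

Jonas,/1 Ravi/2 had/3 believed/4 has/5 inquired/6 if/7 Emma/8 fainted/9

The displaced element is "Jonas" (word 1).
It is linked across 1 clause boundary (Ø).
It functions as the subject of "inquired", so the gap sits immediately after word 4 ("believed").
Base order: Ravi had believed that Jonas has inquired if Emma fainted.

4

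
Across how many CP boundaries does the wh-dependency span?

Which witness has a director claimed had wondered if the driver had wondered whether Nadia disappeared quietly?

1

"which witness" is extracted from the subject of "wondered".
Boundaries crossed, outermost first: [Ø] — 1 in total.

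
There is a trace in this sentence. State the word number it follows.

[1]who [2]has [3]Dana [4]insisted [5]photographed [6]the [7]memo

The displaced element is "who" (word 1).
It is linked across 1 clause boundary (Ø).
It functions as the subject of "photographed", so the gap sits immediately after word 4 ("insisted").
Base order: Dana has insisted that who photographed the memo.

4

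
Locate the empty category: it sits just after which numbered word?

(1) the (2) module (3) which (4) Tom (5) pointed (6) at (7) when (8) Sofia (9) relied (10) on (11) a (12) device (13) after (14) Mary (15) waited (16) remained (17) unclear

The displaced element is "the module" (word 2).
It functions as the object of the preposition "at" of "pointed", so the gap sits immediately after word 6 ("at").
Base order: Tom pointed at the module when Sofia relied on a device after Mary waited.

6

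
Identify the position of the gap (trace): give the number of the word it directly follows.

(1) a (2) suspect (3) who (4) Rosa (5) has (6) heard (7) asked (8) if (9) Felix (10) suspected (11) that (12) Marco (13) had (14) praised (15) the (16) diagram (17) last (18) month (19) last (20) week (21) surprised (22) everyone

The displaced element is "a suspect" (word 2).
It is linked across 1 clause boundary (Ø).
It functions as the subject of "asked", so the gap sits immediately after word 6 ("heard").
Base order: Rosa has heard a suspect asked if Felix suspected that Marco had praised the diagram last month last week.

6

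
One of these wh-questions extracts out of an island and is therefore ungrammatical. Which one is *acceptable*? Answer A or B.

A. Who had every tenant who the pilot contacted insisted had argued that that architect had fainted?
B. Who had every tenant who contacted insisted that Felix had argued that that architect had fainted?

In B, the wh-phrase is extracted from inside a complex-NP island (relative clause) (introduced by "who"), which blocks movement.
In A, the extraction path crosses only that-complement boundaries, which are transparent.
So A is grammatical.

A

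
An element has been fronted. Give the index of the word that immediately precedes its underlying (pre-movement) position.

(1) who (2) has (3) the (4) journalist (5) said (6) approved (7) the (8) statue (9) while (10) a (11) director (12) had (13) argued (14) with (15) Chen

5

The displaced element is "who" (word 1).
It is linked across 1 clause boundary (Ø).
It functions as the subject of "approved", so the gap sits immediately after word 5 ("said").
Base order: The journalist has said who approved the statue while a director had argued with Chen.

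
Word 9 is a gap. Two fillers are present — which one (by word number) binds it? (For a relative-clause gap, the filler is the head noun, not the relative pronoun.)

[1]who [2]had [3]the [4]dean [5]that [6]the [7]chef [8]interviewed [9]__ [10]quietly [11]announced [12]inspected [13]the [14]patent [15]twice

4

The marked gap is inside the relative clause, the direct object of "interviewed".
Its filler is the head noun "dean" (via "that"), at word 4.
(The other dependency links word 1 to a gap after word 11.)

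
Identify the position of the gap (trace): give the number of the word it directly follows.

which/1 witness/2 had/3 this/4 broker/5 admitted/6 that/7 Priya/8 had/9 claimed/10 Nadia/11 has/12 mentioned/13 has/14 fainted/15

The displaced element is "which witness" (word 2).
It is linked across 3 clause boundaries (that → Ø → Ø).
It functions as the subject of "fainted", so the gap sits immediately after word 13 ("mentioned").
Base order: This broker had admitted that Priya had claimed Nadia has mentioned that which witness has fainted.

13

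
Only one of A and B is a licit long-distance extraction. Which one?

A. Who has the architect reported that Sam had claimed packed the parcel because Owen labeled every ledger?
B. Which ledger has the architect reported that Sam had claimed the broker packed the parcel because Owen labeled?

In B, the wh-phrase is extracted from inside an adjunct island (introduced by "because"), which blocks movement.
In A, the extraction path crosses only that-complement boundaries, which are transparent.
So A is grammatical.

A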